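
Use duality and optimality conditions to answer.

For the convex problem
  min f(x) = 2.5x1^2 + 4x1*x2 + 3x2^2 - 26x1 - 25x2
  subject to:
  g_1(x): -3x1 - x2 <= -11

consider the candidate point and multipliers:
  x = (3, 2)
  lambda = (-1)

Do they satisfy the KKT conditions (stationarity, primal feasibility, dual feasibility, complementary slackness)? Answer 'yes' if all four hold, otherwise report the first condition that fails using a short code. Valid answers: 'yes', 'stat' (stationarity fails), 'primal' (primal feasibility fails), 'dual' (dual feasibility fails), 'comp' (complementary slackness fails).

Gradient of f: grad f(x) = Q x + c = (-3, -1)
Constraint values g_i(x) = a_i^T x - b_i:
  g_1((3, 2)) = 0
Stationarity residual: grad f(x) + sum_i lambda_i a_i = (0, 0)
  -> stationarity OK
Primal feasibility (all g_i <= 0): OK
Dual feasibility (all lambda_i >= 0): FAILS
Complementary slackness (lambda_i * g_i(x) = 0 for all i): OK

Verdict: the first failing condition is dual_feasibility -> dual.

dual


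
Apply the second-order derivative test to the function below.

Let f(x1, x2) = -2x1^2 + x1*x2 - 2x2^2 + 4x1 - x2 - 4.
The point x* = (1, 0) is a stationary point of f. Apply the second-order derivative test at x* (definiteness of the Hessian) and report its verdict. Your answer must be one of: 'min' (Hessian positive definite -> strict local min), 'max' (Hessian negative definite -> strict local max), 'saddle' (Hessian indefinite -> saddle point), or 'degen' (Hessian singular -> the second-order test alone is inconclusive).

Compute the Hessian H = grad^2 f:
  H = [[-4, 1], [1, -4]]
Verify stationarity: grad f(x*) = H x* + g = (0, 0).
Eigenvalues of H: -5, -3.
Both eigenvalues < 0, so H is negative definite -> x* is a strict local max.

max


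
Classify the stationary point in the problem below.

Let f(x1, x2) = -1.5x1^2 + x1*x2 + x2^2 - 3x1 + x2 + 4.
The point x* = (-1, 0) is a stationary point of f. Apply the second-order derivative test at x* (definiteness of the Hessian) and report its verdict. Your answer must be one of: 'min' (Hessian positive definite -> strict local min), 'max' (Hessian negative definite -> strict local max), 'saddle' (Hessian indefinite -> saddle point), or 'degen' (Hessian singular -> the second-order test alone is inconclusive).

Compute the Hessian H = grad^2 f:
  H = [[-3, 1], [1, 2]]
Verify stationarity: grad f(x*) = H x* + g = (0, 0).
Eigenvalues of H: -3.1926, 2.1926.
Eigenvalues have mixed signs, so H is indefinite -> x* is a saddle point.

saddle


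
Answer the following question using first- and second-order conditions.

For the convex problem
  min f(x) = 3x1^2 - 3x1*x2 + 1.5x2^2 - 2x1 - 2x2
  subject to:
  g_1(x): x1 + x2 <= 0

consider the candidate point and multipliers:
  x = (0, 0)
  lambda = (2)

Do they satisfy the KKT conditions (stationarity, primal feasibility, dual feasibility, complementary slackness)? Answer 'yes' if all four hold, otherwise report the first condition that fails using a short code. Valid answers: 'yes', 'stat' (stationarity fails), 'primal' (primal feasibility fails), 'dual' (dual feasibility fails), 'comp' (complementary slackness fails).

Gradient of f: grad f(x) = Q x + c = (-2, -2)
Constraint values g_i(x) = a_i^T x - b_i:
  g_1((0, 0)) = 0
Stationarity residual: grad f(x) + sum_i lambda_i a_i = (0, 0)
  -> stationarity OK
Primal feasibility (all g_i <= 0): OK
Dual feasibility (all lambda_i >= 0): OK
Complementary slackness (lambda_i * g_i(x) = 0 for all i): OK

Verdict: yes, KKT holds.

yes


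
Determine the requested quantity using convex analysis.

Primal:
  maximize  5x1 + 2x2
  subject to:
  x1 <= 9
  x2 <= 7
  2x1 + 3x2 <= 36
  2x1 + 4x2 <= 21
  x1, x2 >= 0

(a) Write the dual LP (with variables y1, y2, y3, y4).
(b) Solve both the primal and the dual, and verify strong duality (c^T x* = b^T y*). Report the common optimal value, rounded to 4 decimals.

The standard primal-dual pair for 'max c^T x s.t. A x <= b, x >= 0' is:
  Dual:  min b^T y  s.t.  A^T y >= c,  y >= 0.

So the dual LP is:
  minimize  9y1 + 7y2 + 36y3 + 21y4
  subject to:
    y1 + 2y3 + 2y4 >= 5
    y2 + 3y3 + 4y4 >= 2
    y1, y2, y3, y4 >= 0

Solving the primal: x* = (9, 0.75).
  primal value c^T x* = 46.5.
Solving the dual: y* = (4, 0, 0, 0.5).
  dual value b^T y* = 46.5.
Strong duality: c^T x* = b^T y*. Confirmed.

46.5


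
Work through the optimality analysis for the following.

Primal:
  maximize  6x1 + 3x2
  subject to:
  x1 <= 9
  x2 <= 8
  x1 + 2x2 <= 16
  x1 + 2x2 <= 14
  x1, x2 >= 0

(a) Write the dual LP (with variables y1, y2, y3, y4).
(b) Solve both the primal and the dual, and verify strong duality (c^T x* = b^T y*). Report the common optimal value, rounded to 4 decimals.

The standard primal-dual pair for 'max c^T x s.t. A x <= b, x >= 0' is:
  Dual:  min b^T y  s.t.  A^T y >= c,  y >= 0.

So the dual LP is:
  minimize  9y1 + 8y2 + 16y3 + 14y4
  subject to:
    y1 + y3 + y4 >= 6
    y2 + 2y3 + 2y4 >= 3
    y1, y2, y3, y4 >= 0

Solving the primal: x* = (9, 2.5).
  primal value c^T x* = 61.5.
Solving the dual: y* = (4.5, 0, 0, 1.5).
  dual value b^T y* = 61.5.
Strong duality: c^T x* = b^T y*. Confirmed.

61.5


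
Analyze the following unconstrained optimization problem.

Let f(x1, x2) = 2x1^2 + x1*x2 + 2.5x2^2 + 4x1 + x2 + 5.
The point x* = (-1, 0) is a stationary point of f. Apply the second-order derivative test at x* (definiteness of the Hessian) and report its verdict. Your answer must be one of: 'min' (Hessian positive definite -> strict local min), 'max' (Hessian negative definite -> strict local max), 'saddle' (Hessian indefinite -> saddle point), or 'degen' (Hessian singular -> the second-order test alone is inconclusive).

Compute the Hessian H = grad^2 f:
  H = [[4, 1], [1, 5]]
Verify stationarity: grad f(x*) = H x* + g = (0, 0).
Eigenvalues of H: 3.382, 5.618.
Both eigenvalues > 0, so H is positive definite -> x* is a strict local min.

min


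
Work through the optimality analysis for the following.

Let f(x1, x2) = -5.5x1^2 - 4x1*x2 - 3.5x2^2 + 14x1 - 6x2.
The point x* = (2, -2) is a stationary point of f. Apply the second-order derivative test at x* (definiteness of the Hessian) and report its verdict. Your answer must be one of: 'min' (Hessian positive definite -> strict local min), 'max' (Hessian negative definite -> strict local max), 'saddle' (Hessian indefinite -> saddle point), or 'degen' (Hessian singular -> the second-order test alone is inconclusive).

Compute the Hessian H = grad^2 f:
  H = [[-11, -4], [-4, -7]]
Verify stationarity: grad f(x*) = H x* + g = (0, 0).
Eigenvalues of H: -13.4721, -4.5279.
Both eigenvalues < 0, so H is negative definite -> x* is a strict local max.

max


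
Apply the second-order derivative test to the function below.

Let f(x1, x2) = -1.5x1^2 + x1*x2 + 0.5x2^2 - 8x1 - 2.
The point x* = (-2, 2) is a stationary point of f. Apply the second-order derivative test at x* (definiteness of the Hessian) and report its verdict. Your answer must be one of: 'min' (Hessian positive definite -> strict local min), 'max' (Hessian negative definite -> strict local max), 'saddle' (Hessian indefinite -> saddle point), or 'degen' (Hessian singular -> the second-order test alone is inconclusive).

Compute the Hessian H = grad^2 f:
  H = [[-3, 1], [1, 1]]
Verify stationarity: grad f(x*) = H x* + g = (0, 0).
Eigenvalues of H: -3.2361, 1.2361.
Eigenvalues have mixed signs, so H is indefinite -> x* is a saddle point.

saddle


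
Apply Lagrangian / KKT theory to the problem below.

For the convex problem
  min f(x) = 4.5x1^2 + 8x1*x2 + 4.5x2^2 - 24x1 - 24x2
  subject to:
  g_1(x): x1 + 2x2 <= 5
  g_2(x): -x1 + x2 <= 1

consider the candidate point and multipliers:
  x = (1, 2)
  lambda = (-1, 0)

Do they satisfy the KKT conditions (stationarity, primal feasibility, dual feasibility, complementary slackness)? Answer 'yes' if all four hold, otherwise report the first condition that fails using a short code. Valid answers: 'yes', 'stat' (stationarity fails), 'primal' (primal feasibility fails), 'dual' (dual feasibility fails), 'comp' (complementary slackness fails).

Gradient of f: grad f(x) = Q x + c = (1, 2)
Constraint values g_i(x) = a_i^T x - b_i:
  g_1((1, 2)) = 0
  g_2((1, 2)) = 0
Stationarity residual: grad f(x) + sum_i lambda_i a_i = (0, 0)
  -> stationarity OK
Primal feasibility (all g_i <= 0): OK
Dual feasibility (all lambda_i >= 0): FAILS
Complementary slackness (lambda_i * g_i(x) = 0 for all i): OK

Verdict: the first failing condition is dual_feasibility -> dual.

dual


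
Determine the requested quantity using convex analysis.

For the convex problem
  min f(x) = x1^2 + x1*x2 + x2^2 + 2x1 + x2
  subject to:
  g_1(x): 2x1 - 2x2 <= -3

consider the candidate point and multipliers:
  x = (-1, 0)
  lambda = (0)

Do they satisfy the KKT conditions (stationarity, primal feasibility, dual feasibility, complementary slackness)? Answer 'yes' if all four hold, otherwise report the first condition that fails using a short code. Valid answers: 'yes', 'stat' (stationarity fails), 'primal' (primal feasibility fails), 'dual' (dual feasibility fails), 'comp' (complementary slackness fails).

Gradient of f: grad f(x) = Q x + c = (0, 0)
Constraint values g_i(x) = a_i^T x - b_i:
  g_1((-1, 0)) = 1
Stationarity residual: grad f(x) + sum_i lambda_i a_i = (0, 0)
  -> stationarity OK
Primal feasibility (all g_i <= 0): FAILS
Dual feasibility (all lambda_i >= 0): OK
Complementary slackness (lambda_i * g_i(x) = 0 for all i): OK

Verdict: the first failing condition is primal_feasibility -> primal.

primal


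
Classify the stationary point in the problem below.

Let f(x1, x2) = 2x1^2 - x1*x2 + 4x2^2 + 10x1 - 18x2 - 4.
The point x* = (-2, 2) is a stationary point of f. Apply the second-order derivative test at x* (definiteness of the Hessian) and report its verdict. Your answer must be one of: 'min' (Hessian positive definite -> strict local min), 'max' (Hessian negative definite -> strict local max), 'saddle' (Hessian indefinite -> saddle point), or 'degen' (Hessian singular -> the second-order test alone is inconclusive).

Compute the Hessian H = grad^2 f:
  H = [[4, -1], [-1, 8]]
Verify stationarity: grad f(x*) = H x* + g = (0, 0).
Eigenvalues of H: 3.7639, 8.2361.
Both eigenvalues > 0, so H is positive definite -> x* is a strict local min.

min


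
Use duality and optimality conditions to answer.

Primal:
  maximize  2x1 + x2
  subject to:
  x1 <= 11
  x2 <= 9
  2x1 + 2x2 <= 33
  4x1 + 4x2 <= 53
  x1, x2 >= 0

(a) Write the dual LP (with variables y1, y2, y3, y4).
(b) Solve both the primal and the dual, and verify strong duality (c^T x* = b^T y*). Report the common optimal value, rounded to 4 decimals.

The standard primal-dual pair for 'max c^T x s.t. A x <= b, x >= 0' is:
  Dual:  min b^T y  s.t.  A^T y >= c,  y >= 0.

So the dual LP is:
  minimize  11y1 + 9y2 + 33y3 + 53y4
  subject to:
    y1 + 2y3 + 4y4 >= 2
    y2 + 2y3 + 4y4 >= 1
    y1, y2, y3, y4 >= 0

Solving the primal: x* = (11, 2.25).
  primal value c^T x* = 24.25.
Solving the dual: y* = (1, 0, 0, 0.25).
  dual value b^T y* = 24.25.
Strong duality: c^T x* = b^T y*. Confirmed.

24.25


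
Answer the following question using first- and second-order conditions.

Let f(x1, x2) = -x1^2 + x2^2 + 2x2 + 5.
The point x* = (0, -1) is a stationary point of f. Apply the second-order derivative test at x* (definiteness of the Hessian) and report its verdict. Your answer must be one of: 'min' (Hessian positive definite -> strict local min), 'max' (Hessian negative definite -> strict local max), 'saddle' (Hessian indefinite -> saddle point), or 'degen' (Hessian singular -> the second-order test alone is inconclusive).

Compute the Hessian H = grad^2 f:
  H = [[-2, 0], [0, 2]]
Verify stationarity: grad f(x*) = H x* + g = (0, 0).
Eigenvalues of H: -2, 2.
Eigenvalues have mixed signs, so H is indefinite -> x* is a saddle point.

saddle


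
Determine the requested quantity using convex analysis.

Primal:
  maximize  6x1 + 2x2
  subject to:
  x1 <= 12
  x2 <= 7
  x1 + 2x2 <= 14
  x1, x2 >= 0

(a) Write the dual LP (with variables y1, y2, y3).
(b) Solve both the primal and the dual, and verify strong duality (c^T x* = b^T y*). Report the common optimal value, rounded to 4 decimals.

The standard primal-dual pair for 'max c^T x s.t. A x <= b, x >= 0' is:
  Dual:  min b^T y  s.t.  A^T y >= c,  y >= 0.

So the dual LP is:
  minimize  12y1 + 7y2 + 14y3
  subject to:
    y1 + y3 >= 6
    y2 + 2y3 >= 2
    y1, y2, y3 >= 0

Solving the primal: x* = (12, 1).
  primal value c^T x* = 74.
Solving the dual: y* = (5, 0, 1).
  dual value b^T y* = 74.
Strong duality: c^T x* = b^T y*. Confirmed.

74


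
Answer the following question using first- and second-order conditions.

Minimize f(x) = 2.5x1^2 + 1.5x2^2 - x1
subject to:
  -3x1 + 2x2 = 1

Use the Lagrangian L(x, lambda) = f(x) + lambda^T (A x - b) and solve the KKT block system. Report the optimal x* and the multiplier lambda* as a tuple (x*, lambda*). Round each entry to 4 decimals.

Form the Lagrangian:
  L(x, lambda) = (1/2) x^T Q x + c^T x + lambda^T (A x - b)
Stationarity (grad_x L = 0): Q x + c + A^T lambda = 0.
Primal feasibility: A x = b.

This gives the KKT block system:
  [ Q   A^T ] [ x     ]   [-c ]
  [ A    0  ] [ lambda ] = [ b ]

Solving the linear system:
  x*      = (-0.1064, 0.3404)
  lambda* = (-0.5106)
  f(x*)   = 0.3085

x* = (-0.1064, 0.3404), lambda* = (-0.5106)


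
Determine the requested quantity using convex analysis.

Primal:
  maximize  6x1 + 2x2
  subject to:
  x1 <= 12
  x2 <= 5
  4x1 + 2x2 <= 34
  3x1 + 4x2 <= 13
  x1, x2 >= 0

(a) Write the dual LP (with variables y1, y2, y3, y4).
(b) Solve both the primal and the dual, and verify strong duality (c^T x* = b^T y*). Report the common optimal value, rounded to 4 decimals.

The standard primal-dual pair for 'max c^T x s.t. A x <= b, x >= 0' is:
  Dual:  min b^T y  s.t.  A^T y >= c,  y >= 0.

So the dual LP is:
  minimize  12y1 + 5y2 + 34y3 + 13y4
  subject to:
    y1 + 4y3 + 3y4 >= 6
    y2 + 2y3 + 4y4 >= 2
    y1, y2, y3, y4 >= 0

Solving the primal: x* = (4.3333, 0).
  primal value c^T x* = 26.
Solving the dual: y* = (0, 0, 0, 2).
  dual value b^T y* = 26.
Strong duality: c^T x* = b^T y*. Confirmed.

26


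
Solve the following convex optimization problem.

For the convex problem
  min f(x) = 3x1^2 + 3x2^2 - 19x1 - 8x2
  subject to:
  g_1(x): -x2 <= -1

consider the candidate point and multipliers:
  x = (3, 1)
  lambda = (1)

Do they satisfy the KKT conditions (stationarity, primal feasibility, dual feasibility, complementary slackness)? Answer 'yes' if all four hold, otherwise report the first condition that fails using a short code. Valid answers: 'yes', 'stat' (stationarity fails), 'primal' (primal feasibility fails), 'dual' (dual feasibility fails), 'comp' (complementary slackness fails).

Gradient of f: grad f(x) = Q x + c = (-1, -2)
Constraint values g_i(x) = a_i^T x - b_i:
  g_1((3, 1)) = 0
Stationarity residual: grad f(x) + sum_i lambda_i a_i = (-1, -3)
  -> stationarity FAILS
Primal feasibility (all g_i <= 0): OK
Dual feasibility (all lambda_i >= 0): OK
Complementary slackness (lambda_i * g_i(x) = 0 for all i): OK

Verdict: the first failing condition is stationarity -> stat.

stat


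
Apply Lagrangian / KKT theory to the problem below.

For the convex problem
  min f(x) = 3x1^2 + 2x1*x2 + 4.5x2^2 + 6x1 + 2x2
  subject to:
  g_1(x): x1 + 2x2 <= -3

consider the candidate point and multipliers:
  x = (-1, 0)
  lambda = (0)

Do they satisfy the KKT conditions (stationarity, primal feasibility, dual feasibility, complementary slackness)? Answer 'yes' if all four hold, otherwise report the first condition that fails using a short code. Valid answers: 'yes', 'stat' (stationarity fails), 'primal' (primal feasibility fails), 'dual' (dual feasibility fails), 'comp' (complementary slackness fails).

Gradient of f: grad f(x) = Q x + c = (0, 0)
Constraint values g_i(x) = a_i^T x - b_i:
  g_1((-1, 0)) = 2
Stationarity residual: grad f(x) + sum_i lambda_i a_i = (0, 0)
  -> stationarity OK
Primal feasibility (all g_i <= 0): FAILS
Dual feasibility (all lambda_i >= 0): OK
Complementary slackness (lambda_i * g_i(x) = 0 for all i): OK

Verdict: the first failing condition is primal_feasibility -> primal.

primal


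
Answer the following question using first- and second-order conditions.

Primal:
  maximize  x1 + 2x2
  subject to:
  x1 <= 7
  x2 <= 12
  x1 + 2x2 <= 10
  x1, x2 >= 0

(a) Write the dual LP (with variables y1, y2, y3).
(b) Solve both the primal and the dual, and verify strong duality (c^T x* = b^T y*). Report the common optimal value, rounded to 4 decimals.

The standard primal-dual pair for 'max c^T x s.t. A x <= b, x >= 0' is:
  Dual:  min b^T y  s.t.  A^T y >= c,  y >= 0.

So the dual LP is:
  minimize  7y1 + 12y2 + 10y3
  subject to:
    y1 + y3 >= 1
    y2 + 2y3 >= 2
    y1, y2, y3 >= 0

Solving the primal: x* = (0, 5).
  primal value c^T x* = 10.
Solving the dual: y* = (0, 0, 1).
  dual value b^T y* = 10.
Strong duality: c^T x* = b^T y*. Confirmed.

10


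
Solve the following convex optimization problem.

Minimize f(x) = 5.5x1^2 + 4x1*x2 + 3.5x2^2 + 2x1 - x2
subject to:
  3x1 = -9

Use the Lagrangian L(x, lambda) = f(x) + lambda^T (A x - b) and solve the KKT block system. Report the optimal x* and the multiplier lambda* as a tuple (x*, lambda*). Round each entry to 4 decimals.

Form the Lagrangian:
  L(x, lambda) = (1/2) x^T Q x + c^T x + lambda^T (A x - b)
Stationarity (grad_x L = 0): Q x + c + A^T lambda = 0.
Primal feasibility: A x = b.

This gives the KKT block system:
  [ Q   A^T ] [ x     ]   [-c ]
  [ A    0  ] [ lambda ] = [ b ]

Solving the linear system:
  x*      = (-3, 1.8571)
  lambda* = (7.8571)
  f(x*)   = 31.4286

x* = (-3, 1.8571), lambda* = (7.8571)


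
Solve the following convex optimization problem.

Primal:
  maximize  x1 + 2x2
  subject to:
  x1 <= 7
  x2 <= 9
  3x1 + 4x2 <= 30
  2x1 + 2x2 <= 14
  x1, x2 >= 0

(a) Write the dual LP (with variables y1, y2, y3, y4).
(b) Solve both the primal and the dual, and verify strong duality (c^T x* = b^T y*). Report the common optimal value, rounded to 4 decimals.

The standard primal-dual pair for 'max c^T x s.t. A x <= b, x >= 0' is:
  Dual:  min b^T y  s.t.  A^T y >= c,  y >= 0.

So the dual LP is:
  minimize  7y1 + 9y2 + 30y3 + 14y4
  subject to:
    y1 + 3y3 + 2y4 >= 1
    y2 + 4y3 + 2y4 >= 2
    y1, y2, y3, y4 >= 0

Solving the primal: x* = (0, 7).
  primal value c^T x* = 14.
Solving the dual: y* = (0, 0, 0, 1).
  dual value b^T y* = 14.
Strong duality: c^T x* = b^T y*. Confirmed.

14


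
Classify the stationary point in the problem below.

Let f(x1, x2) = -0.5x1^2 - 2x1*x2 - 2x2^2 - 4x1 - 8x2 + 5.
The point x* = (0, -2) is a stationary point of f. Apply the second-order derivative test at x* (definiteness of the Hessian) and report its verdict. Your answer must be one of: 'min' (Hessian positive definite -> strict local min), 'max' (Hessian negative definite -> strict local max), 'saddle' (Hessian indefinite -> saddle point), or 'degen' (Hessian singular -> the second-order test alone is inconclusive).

Compute the Hessian H = grad^2 f:
  H = [[-1, -2], [-2, -4]]
Verify stationarity: grad f(x*) = H x* + g = (0, 0).
Eigenvalues of H: -5, 0.
H has a zero eigenvalue (singular; negative semidefinite but not definite), so H is neither positive definite, negative definite, nor indefinite. The second-order test alone is inconclusive -> degen.
(Indeed, f is constant along the null direction of H through x*, so x* is not a strict local extremum.)

degen


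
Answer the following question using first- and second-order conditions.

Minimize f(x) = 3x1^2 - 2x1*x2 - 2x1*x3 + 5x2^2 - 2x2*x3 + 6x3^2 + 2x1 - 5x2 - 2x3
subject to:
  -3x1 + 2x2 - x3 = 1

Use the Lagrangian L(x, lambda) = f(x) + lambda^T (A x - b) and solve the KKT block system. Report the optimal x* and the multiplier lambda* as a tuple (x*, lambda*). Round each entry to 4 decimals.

Form the Lagrangian:
  L(x, lambda) = (1/2) x^T Q x + c^T x + lambda^T (A x - b)
Stationarity (grad_x L = 0): Q x + c + A^T lambda = 0.
Primal feasibility: A x = b.

This gives the KKT block system:
  [ Q   A^T ] [ x     ]   [-c ]
  [ A    0  ] [ lambda ] = [ b ]

Solving the linear system:
  x*      = (-0.0609, 0.5323, 0.2473)
  lambda* = (0.0251)
  f(x*)   = -1.6514

x* = (-0.0609, 0.5323, 0.2473), lambda* = (0.0251)


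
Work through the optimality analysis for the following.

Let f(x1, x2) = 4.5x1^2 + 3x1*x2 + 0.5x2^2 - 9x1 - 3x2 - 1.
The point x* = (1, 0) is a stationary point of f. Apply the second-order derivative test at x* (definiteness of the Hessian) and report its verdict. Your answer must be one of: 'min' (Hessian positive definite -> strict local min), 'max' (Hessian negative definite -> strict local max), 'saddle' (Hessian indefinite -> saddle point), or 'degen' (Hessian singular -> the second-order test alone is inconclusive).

Compute the Hessian H = grad^2 f:
  H = [[9, 3], [3, 1]]
Verify stationarity: grad f(x*) = H x* + g = (0, 0).
Eigenvalues of H: 0, 10.
H has a zero eigenvalue (singular; positive semidefinite but not definite), so H is neither positive definite, negative definite, nor indefinite. The second-order test alone is inconclusive -> degen.
(Indeed, f is constant along the null direction of H through x*, so x* is not a strict local extremum.)

degen


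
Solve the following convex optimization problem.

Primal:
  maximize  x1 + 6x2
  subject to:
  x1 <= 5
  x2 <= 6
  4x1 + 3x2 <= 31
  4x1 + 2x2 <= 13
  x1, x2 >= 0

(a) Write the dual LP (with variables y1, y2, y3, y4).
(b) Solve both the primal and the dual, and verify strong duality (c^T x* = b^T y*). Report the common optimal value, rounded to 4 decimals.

The standard primal-dual pair for 'max c^T x s.t. A x <= b, x >= 0' is:
  Dual:  min b^T y  s.t.  A^T y >= c,  y >= 0.

So the dual LP is:
  minimize  5y1 + 6y2 + 31y3 + 13y4
  subject to:
    y1 + 4y3 + 4y4 >= 1
    y2 + 3y3 + 2y4 >= 6
    y1, y2, y3, y4 >= 0

Solving the primal: x* = (0.25, 6).
  primal value c^T x* = 36.25.
Solving the dual: y* = (0, 5.5, 0, 0.25).
  dual value b^T y* = 36.25.
Strong duality: c^T x* = b^T y*. Confirmed.

36.25


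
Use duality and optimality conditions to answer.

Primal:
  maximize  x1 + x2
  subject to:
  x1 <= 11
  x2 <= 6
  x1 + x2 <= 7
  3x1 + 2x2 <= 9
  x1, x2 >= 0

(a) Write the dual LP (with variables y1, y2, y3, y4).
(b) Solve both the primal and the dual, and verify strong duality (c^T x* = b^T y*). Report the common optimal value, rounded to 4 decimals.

The standard primal-dual pair for 'max c^T x s.t. A x <= b, x >= 0' is:
  Dual:  min b^T y  s.t.  A^T y >= c,  y >= 0.

So the dual LP is:
  minimize  11y1 + 6y2 + 7y3 + 9y4
  subject to:
    y1 + y3 + 3y4 >= 1
    y2 + y3 + 2y4 >= 1
    y1, y2, y3, y4 >= 0

Solving the primal: x* = (0, 4.5).
  primal value c^T x* = 4.5.
Solving the dual: y* = (0, 0, 0, 0.5).
  dual value b^T y* = 4.5.
Strong duality: c^T x* = b^T y*. Confirmed.

4.5


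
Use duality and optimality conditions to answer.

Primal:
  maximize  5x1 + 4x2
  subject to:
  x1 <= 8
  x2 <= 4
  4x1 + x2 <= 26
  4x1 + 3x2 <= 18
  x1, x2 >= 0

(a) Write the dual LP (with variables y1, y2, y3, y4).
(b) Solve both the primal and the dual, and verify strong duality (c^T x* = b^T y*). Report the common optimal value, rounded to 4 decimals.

The standard primal-dual pair for 'max c^T x s.t. A x <= b, x >= 0' is:
  Dual:  min b^T y  s.t.  A^T y >= c,  y >= 0.

So the dual LP is:
  minimize  8y1 + 4y2 + 26y3 + 18y4
  subject to:
    y1 + 4y3 + 4y4 >= 5
    y2 + y3 + 3y4 >= 4
    y1, y2, y3, y4 >= 0

Solving the primal: x* = (1.5, 4).
  primal value c^T x* = 23.5.
Solving the dual: y* = (0, 0.25, 0, 1.25).
  dual value b^T y* = 23.5.
Strong duality: c^T x* = b^T y*. Confirmed.

23.5


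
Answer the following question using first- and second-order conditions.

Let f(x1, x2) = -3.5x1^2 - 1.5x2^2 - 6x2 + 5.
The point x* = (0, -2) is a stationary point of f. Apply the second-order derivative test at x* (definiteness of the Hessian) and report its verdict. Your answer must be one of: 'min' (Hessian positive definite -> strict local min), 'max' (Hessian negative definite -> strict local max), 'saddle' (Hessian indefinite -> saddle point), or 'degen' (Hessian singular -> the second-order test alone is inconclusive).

Compute the Hessian H = grad^2 f:
  H = [[-7, 0], [0, -3]]
Verify stationarity: grad f(x*) = H x* + g = (0, 0).
Eigenvalues of H: -7, -3.
Both eigenvalues < 0, so H is negative definite -> x* is a strict local max.

max


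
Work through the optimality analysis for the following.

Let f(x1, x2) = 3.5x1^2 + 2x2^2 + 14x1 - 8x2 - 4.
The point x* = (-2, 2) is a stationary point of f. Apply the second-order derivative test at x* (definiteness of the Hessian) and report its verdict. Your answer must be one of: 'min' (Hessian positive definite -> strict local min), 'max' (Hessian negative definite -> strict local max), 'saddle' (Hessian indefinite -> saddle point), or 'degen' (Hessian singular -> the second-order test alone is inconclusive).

Compute the Hessian H = grad^2 f:
  H = [[7, 0], [0, 4]]
Verify stationarity: grad f(x*) = H x* + g = (0, 0).
Eigenvalues of H: 4, 7.
Both eigenvalues > 0, so H is positive definite -> x* is a strict local min.

min


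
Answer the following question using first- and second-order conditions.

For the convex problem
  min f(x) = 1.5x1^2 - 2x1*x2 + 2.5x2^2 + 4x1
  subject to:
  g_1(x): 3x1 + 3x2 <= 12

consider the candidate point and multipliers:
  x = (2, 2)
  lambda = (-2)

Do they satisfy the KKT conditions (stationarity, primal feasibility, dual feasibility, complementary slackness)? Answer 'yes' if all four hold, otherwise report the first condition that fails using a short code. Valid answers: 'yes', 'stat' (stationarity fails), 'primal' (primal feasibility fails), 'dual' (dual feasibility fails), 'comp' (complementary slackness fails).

Gradient of f: grad f(x) = Q x + c = (6, 6)
Constraint values g_i(x) = a_i^T x - b_i:
  g_1((2, 2)) = 0
Stationarity residual: grad f(x) + sum_i lambda_i a_i = (0, 0)
  -> stationarity OK
Primal feasibility (all g_i <= 0): OK
Dual feasibility (all lambda_i >= 0): FAILS
Complementary slackness (lambda_i * g_i(x) = 0 for all i): OK

Verdict: the first failing condition is dual_feasibility -> dual.

dual


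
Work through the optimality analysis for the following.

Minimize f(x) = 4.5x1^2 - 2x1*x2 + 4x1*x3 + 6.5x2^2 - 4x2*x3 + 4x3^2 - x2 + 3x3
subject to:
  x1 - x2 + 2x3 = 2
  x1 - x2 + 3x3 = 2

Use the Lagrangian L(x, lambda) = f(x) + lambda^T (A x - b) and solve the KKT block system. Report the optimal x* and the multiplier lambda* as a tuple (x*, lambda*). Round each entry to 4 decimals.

Form the Lagrangian:
  L(x, lambda) = (1/2) x^T Q x + c^T x + lambda^T (A x - b)
Stationarity (grad_x L = 0): Q x + c + A^T lambda = 0.
Primal feasibility: A x = b.

This gives the KKT block system:
  [ Q   A^T ] [ x     ]   [-c ]
  [ A    0  ] [ lambda ] = [ b ]

Solving the linear system:
  x*      = (1.2778, -0.7222, 0)
  lambda* = (-27.8333, 14.8889)
  f(x*)   = 13.3056

x* = (1.2778, -0.7222, 0), lambda* = (-27.8333, 14.8889)


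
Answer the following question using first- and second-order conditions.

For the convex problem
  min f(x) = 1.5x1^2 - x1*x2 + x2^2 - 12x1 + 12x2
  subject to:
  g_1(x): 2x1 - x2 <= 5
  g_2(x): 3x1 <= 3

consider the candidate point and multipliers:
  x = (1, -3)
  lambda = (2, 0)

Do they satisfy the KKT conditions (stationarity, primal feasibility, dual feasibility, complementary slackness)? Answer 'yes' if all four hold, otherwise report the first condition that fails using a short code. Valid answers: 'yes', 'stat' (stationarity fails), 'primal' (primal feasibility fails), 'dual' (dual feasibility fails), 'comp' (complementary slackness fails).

Gradient of f: grad f(x) = Q x + c = (-6, 5)
Constraint values g_i(x) = a_i^T x - b_i:
  g_1((1, -3)) = 0
  g_2((1, -3)) = 0
Stationarity residual: grad f(x) + sum_i lambda_i a_i = (-2, 3)
  -> stationarity FAILS
Primal feasibility (all g_i <= 0): OK
Dual feasibility (all lambda_i >= 0): OK
Complementary slackness (lambda_i * g_i(x) = 0 for all i): OK

Verdict: the first failing condition is stationarity -> stat.

stat


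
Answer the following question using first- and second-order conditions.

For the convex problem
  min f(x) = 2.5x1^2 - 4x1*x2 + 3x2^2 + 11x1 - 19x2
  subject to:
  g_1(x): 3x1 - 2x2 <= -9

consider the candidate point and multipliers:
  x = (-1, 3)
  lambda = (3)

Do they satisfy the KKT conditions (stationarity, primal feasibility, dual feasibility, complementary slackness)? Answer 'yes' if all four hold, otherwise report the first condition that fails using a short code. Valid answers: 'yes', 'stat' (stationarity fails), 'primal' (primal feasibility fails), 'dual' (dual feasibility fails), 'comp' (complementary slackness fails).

Gradient of f: grad f(x) = Q x + c = (-6, 3)
Constraint values g_i(x) = a_i^T x - b_i:
  g_1((-1, 3)) = 0
Stationarity residual: grad f(x) + sum_i lambda_i a_i = (3, -3)
  -> stationarity FAILS
Primal feasibility (all g_i <= 0): OK
Dual feasibility (all lambda_i >= 0): OK
Complementary slackness (lambda_i * g_i(x) = 0 for all i): OK

Verdict: the first failing condition is stationarity -> stat.

stat


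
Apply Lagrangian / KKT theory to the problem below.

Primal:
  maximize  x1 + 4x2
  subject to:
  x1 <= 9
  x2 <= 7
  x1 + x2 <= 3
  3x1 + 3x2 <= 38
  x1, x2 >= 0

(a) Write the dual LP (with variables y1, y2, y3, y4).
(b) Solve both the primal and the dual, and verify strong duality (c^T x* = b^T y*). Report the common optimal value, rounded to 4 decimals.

The standard primal-dual pair for 'max c^T x s.t. A x <= b, x >= 0' is:
  Dual:  min b^T y  s.t.  A^T y >= c,  y >= 0.

So the dual LP is:
  minimize  9y1 + 7y2 + 3y3 + 38y4
  subject to:
    y1 + y3 + 3y4 >= 1
    y2 + y3 + 3y4 >= 4
    y1, y2, y3, y4 >= 0

Solving the primal: x* = (0, 3).
  primal value c^T x* = 12.
Solving the dual: y* = (0, 0, 4, 0).
  dual value b^T y* = 12.
Strong duality: c^T x* = b^T y*. Confirmed.

12


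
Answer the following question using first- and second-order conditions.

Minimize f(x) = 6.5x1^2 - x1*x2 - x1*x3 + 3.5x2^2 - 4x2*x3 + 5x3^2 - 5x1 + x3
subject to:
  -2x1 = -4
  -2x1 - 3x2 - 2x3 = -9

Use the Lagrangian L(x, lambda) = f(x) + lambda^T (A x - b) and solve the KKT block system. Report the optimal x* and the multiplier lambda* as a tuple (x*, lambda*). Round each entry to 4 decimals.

Form the Lagrangian:
  L(x, lambda) = (1/2) x^T Q x + c^T x + lambda^T (A x - b)
Stationarity (grad_x L = 0): Q x + c + A^T lambda = 0.
Primal feasibility: A x = b.

This gives the KKT block system:
  [ Q   A^T ] [ x     ]   [-c ]
  [ A    0  ] [ lambda ] = [ b ]

Solving the linear system:
  x*      = (2, 1.1566, 0.7651)
  lambda* = (8.5271, 1.012)
  f(x*)   = 16.991

x* = (2, 1.1566, 0.7651), lambda* = (8.5271, 1.012)


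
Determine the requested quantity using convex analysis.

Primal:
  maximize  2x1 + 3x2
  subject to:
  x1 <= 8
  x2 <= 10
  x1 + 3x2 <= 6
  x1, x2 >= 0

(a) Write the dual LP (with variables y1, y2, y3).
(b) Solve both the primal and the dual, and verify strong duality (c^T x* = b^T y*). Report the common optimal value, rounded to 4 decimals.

The standard primal-dual pair for 'max c^T x s.t. A x <= b, x >= 0' is:
  Dual:  min b^T y  s.t.  A^T y >= c,  y >= 0.

So the dual LP is:
  minimize  8y1 + 10y2 + 6y3
  subject to:
    y1 + y3 >= 2
    y2 + 3y3 >= 3
    y1, y2, y3 >= 0

Solving the primal: x* = (6, 0).
  primal value c^T x* = 12.
Solving the dual: y* = (0, 0, 2).
  dual value b^T y* = 12.
Strong duality: c^T x* = b^T y*. Confirmed.

12


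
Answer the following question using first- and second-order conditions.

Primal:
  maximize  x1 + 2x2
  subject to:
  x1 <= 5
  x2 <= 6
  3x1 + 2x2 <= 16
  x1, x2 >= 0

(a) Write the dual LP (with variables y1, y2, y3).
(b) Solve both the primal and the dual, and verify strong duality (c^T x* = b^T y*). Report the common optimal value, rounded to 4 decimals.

The standard primal-dual pair for 'max c^T x s.t. A x <= b, x >= 0' is:
  Dual:  min b^T y  s.t.  A^T y >= c,  y >= 0.

So the dual LP is:
  minimize  5y1 + 6y2 + 16y3
  subject to:
    y1 + 3y3 >= 1
    y2 + 2y3 >= 2
    y1, y2, y3 >= 0

Solving the primal: x* = (1.3333, 6).
  primal value c^T x* = 13.3333.
Solving the dual: y* = (0, 1.3333, 0.3333).
  dual value b^T y* = 13.3333.
Strong duality: c^T x* = b^T y*. Confirmed.

13.3333


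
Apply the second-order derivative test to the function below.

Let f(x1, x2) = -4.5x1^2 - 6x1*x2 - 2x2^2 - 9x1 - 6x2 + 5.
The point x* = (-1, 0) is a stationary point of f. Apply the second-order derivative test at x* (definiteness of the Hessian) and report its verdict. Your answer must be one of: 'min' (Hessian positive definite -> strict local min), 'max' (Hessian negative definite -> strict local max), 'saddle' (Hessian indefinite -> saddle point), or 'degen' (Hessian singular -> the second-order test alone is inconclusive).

Compute the Hessian H = grad^2 f:
  H = [[-9, -6], [-6, -4]]
Verify stationarity: grad f(x*) = H x* + g = (0, 0).
Eigenvalues of H: -13, 0.
H has a zero eigenvalue (singular; negative semidefinite but not definite), so H is neither positive definite, negative definite, nor indefinite. The second-order test alone is inconclusive -> degen.
(Indeed, f is constant along the null direction of H through x*, so x* is not a strict local extremum.)

degen


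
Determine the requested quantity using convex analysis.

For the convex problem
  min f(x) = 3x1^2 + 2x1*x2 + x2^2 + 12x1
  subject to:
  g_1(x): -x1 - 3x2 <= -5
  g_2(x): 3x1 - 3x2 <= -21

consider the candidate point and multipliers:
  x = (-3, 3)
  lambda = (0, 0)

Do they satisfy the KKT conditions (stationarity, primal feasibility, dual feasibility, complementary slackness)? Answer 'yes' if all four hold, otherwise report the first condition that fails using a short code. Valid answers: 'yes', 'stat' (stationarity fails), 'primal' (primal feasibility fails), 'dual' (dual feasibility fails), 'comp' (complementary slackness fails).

Gradient of f: grad f(x) = Q x + c = (0, 0)
Constraint values g_i(x) = a_i^T x - b_i:
  g_1((-3, 3)) = -1
  g_2((-3, 3)) = 3
Stationarity residual: grad f(x) + sum_i lambda_i a_i = (0, 0)
  -> stationarity OK
Primal feasibility (all g_i <= 0): FAILS
Dual feasibility (all lambda_i >= 0): OK
Complementary slackness (lambda_i * g_i(x) = 0 for all i): OK

Verdict: the first failing condition is primal_feasibility -> primal.

primal


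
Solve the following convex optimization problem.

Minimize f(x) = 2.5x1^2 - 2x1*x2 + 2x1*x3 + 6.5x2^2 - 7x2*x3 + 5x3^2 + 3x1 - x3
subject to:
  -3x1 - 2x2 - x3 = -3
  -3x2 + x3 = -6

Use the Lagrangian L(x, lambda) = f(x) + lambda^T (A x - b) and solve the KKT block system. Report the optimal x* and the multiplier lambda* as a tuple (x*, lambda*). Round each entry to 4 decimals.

Form the Lagrangian:
  L(x, lambda) = (1/2) x^T Q x + c^T x + lambda^T (A x - b)
Stationarity (grad_x L = 0): Q x + c + A^T lambda = 0.
Primal feasibility: A x = b.

This gives the KKT block system:
  [ Q   A^T ] [ x     ]   [-c ]
  [ A    0  ] [ lambda ] = [ b ]

Solving the linear system:
  x*      = (-0.7635, 2.2581, 0.7744)
  lambda* = (-1.2617, 9.3285)
  f(x*)   = 24.5605

x* = (-0.7635, 2.2581, 0.7744), lambda* = (-1.2617, 9.3285)


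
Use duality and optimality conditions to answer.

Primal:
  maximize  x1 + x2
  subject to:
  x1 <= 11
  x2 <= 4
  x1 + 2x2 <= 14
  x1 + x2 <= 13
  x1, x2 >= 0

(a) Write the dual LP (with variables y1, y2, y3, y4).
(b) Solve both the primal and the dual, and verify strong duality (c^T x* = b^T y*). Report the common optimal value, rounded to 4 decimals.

The standard primal-dual pair for 'max c^T x s.t. A x <= b, x >= 0' is:
  Dual:  min b^T y  s.t.  A^T y >= c,  y >= 0.

So the dual LP is:
  minimize  11y1 + 4y2 + 14y3 + 13y4
  subject to:
    y1 + y3 + y4 >= 1
    y2 + 2y3 + y4 >= 1
    y1, y2, y3, y4 >= 0

Solving the primal: x* = (11, 1.5).
  primal value c^T x* = 12.5.
Solving the dual: y* = (0.5, 0, 0.5, 0).
  dual value b^T y* = 12.5.
Strong duality: c^T x* = b^T y*. Confirmed.

12.5


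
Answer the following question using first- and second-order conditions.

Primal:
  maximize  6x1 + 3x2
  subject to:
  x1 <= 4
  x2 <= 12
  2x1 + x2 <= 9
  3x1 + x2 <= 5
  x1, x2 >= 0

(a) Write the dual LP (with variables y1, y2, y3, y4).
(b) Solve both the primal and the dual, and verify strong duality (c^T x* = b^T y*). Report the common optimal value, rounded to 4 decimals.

The standard primal-dual pair for 'max c^T x s.t. A x <= b, x >= 0' is:
  Dual:  min b^T y  s.t.  A^T y >= c,  y >= 0.

So the dual LP is:
  minimize  4y1 + 12y2 + 9y3 + 5y4
  subject to:
    y1 + 2y3 + 3y4 >= 6
    y2 + y3 + y4 >= 3
    y1, y2, y3, y4 >= 0

Solving the primal: x* = (0, 5).
  primal value c^T x* = 15.
Solving the dual: y* = (0, 0, 0, 3).
  dual value b^T y* = 15.
Strong duality: c^T x* = b^T y*. Confirmed.

15


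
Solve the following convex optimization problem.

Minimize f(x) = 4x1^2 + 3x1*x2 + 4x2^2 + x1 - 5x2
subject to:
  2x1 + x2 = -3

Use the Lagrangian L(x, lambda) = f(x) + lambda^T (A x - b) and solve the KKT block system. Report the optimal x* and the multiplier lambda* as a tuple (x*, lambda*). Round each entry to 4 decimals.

Form the Lagrangian:
  L(x, lambda) = (1/2) x^T Q x + c^T x + lambda^T (A x - b)
Stationarity (grad_x L = 0): Q x + c + A^T lambda = 0.
Primal feasibility: A x = b.

This gives the KKT block system:
  [ Q   A^T ] [ x     ]   [-c ]
  [ A    0  ] [ lambda ] = [ b ]

Solving the linear system:
  x*      = (-1.7857, 0.5714)
  lambda* = (5.7857)
  f(x*)   = 6.3571

x* = (-1.7857, 0.5714), lambda* = (5.7857)


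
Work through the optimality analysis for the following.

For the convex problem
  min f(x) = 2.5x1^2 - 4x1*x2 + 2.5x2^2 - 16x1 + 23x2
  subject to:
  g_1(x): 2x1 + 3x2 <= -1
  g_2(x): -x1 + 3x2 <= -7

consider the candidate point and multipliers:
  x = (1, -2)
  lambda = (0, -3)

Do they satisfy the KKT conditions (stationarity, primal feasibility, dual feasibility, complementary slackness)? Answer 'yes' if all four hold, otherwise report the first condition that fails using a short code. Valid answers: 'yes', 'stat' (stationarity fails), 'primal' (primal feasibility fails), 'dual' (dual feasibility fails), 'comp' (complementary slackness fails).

Gradient of f: grad f(x) = Q x + c = (-3, 9)
Constraint values g_i(x) = a_i^T x - b_i:
  g_1((1, -2)) = -3
  g_2((1, -2)) = 0
Stationarity residual: grad f(x) + sum_i lambda_i a_i = (0, 0)
  -> stationarity OK
Primal feasibility (all g_i <= 0): OK
Dual feasibility (all lambda_i >= 0): FAILS
Complementary slackness (lambda_i * g_i(x) = 0 for all i): OK

Verdict: the first failing condition is dual_feasibility -> dual.

dual


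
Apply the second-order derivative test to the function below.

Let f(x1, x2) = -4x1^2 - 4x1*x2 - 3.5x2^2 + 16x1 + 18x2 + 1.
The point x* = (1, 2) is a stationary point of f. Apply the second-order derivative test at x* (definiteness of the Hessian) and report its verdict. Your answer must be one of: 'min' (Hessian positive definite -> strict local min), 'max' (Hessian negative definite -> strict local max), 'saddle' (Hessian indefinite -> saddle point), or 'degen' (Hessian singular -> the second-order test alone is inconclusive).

Compute the Hessian H = grad^2 f:
  H = [[-8, -4], [-4, -7]]
Verify stationarity: grad f(x*) = H x* + g = (0, 0).
Eigenvalues of H: -11.5311, -3.4689.
Both eigenvalues < 0, so H is negative definite -> x* is a strict local max.

max


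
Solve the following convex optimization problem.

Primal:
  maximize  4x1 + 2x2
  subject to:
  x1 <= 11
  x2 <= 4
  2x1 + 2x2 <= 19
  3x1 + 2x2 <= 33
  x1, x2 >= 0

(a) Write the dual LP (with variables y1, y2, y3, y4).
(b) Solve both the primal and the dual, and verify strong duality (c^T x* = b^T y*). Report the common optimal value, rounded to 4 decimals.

The standard primal-dual pair for 'max c^T x s.t. A x <= b, x >= 0' is:
  Dual:  min b^T y  s.t.  A^T y >= c,  y >= 0.

So the dual LP is:
  minimize  11y1 + 4y2 + 19y3 + 33y4
  subject to:
    y1 + 2y3 + 3y4 >= 4
    y2 + 2y3 + 2y4 >= 2
    y1, y2, y3, y4 >= 0

Solving the primal: x* = (9.5, 0).
  primal value c^T x* = 38.
Solving the dual: y* = (0, 0, 2, 0).
  dual value b^T y* = 38.
Strong duality: c^T x* = b^T y*. Confirmed.

38
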